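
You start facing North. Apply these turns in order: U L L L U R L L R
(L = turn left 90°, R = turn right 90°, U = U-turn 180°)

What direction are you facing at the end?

Answer: Final heading: East

Derivation:
Start: North
  U (U-turn (180°)) -> South
  L (left (90° counter-clockwise)) -> East
  L (left (90° counter-clockwise)) -> North
  L (left (90° counter-clockwise)) -> West
  U (U-turn (180°)) -> East
  R (right (90° clockwise)) -> South
  L (left (90° counter-clockwise)) -> East
  L (left (90° counter-clockwise)) -> North
  R (right (90° clockwise)) -> East
Final: East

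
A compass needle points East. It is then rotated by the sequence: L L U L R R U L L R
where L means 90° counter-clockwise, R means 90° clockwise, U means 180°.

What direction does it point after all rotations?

Start: East
  L (left (90° counter-clockwise)) -> North
  L (left (90° counter-clockwise)) -> West
  U (U-turn (180°)) -> East
  L (left (90° counter-clockwise)) -> North
  R (right (90° clockwise)) -> East
  R (right (90° clockwise)) -> South
  U (U-turn (180°)) -> North
  L (left (90° counter-clockwise)) -> West
  L (left (90° counter-clockwise)) -> South
  R (right (90° clockwise)) -> West
Final: West

Answer: Final heading: West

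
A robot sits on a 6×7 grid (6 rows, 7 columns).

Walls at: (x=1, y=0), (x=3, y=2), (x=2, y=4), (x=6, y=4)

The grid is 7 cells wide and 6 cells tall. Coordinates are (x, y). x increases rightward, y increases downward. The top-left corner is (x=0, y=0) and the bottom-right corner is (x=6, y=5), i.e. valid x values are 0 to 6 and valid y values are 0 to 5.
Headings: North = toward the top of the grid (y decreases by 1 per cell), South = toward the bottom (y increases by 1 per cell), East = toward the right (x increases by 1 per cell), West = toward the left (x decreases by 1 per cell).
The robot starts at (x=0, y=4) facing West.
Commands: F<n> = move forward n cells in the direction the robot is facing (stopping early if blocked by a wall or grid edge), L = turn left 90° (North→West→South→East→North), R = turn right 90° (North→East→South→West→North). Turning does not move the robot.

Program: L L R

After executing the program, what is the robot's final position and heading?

Start: (x=0, y=4), facing West
  L: turn left, now facing South
  L: turn left, now facing East
  R: turn right, now facing South
Final: (x=0, y=4), facing South

Answer: Final position: (x=0, y=4), facing South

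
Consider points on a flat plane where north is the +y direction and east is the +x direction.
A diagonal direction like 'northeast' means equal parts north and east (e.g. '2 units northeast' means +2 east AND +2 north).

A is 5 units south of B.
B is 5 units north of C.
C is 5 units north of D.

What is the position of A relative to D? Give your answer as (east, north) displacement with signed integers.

Place D at the origin (east=0, north=0).
  C is 5 units north of D: delta (east=+0, north=+5); C at (east=0, north=5).
  B is 5 units north of C: delta (east=+0, north=+5); B at (east=0, north=10).
  A is 5 units south of B: delta (east=+0, north=-5); A at (east=0, north=5).
Therefore A relative to D: (east=0, north=5).

Answer: A is at (east=0, north=5) relative to D.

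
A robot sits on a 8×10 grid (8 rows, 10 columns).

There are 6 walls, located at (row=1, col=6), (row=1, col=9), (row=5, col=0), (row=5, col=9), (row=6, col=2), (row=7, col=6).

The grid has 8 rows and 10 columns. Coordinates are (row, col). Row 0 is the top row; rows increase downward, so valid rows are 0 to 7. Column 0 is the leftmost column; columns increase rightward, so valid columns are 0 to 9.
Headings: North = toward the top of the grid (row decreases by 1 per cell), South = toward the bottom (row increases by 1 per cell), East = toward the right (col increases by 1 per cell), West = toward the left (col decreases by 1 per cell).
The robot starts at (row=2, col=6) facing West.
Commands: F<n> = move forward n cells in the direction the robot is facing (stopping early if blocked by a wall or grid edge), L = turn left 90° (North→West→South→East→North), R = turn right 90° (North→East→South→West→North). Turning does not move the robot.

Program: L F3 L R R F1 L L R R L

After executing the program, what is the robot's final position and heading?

Answer: Final position: (row=5, col=5), facing South

Derivation:
Start: (row=2, col=6), facing West
  L: turn left, now facing South
  F3: move forward 3, now at (row=5, col=6)
  L: turn left, now facing East
  R: turn right, now facing South
  R: turn right, now facing West
  F1: move forward 1, now at (row=5, col=5)
  L: turn left, now facing South
  L: turn left, now facing East
  R: turn right, now facing South
  R: turn right, now facing West
  L: turn left, now facing South
Final: (row=5, col=5), facing South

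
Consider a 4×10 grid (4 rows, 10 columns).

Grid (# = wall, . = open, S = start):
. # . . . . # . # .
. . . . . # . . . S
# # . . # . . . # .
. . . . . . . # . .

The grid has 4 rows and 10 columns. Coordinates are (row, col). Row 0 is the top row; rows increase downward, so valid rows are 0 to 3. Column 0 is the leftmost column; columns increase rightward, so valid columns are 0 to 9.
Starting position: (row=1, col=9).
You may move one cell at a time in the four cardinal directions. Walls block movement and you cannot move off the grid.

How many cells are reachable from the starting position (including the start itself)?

BFS flood-fill from (row=1, col=9):
  Distance 0: (row=1, col=9)
  Distance 1: (row=0, col=9), (row=1, col=8), (row=2, col=9)
  Distance 2: (row=1, col=7), (row=3, col=9)
  Distance 3: (row=0, col=7), (row=1, col=6), (row=2, col=7), (row=3, col=8)
  Distance 4: (row=2, col=6)
  Distance 5: (row=2, col=5), (row=3, col=6)
  Distance 6: (row=3, col=5)
  Distance 7: (row=3, col=4)
  Distance 8: (row=3, col=3)
  Distance 9: (row=2, col=3), (row=3, col=2)
  Distance 10: (row=1, col=3), (row=2, col=2), (row=3, col=1)
  Distance 11: (row=0, col=3), (row=1, col=2), (row=1, col=4), (row=3, col=0)
  Distance 12: (row=0, col=2), (row=0, col=4), (row=1, col=1)
  Distance 13: (row=0, col=5), (row=1, col=0)
  Distance 14: (row=0, col=0)
Total reachable: 31 (grid has 31 open cells total)

Answer: Reachable cells: 31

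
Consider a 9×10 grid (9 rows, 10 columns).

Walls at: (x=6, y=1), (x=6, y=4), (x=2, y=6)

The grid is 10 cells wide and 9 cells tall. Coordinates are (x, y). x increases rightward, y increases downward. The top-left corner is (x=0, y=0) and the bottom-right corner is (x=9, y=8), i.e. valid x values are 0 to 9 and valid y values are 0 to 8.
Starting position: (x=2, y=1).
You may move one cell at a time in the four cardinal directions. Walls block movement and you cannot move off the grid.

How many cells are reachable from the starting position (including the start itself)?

Answer: Reachable cells: 87

Derivation:
BFS flood-fill from (x=2, y=1):
  Distance 0: (x=2, y=1)
  Distance 1: (x=2, y=0), (x=1, y=1), (x=3, y=1), (x=2, y=2)
  Distance 2: (x=1, y=0), (x=3, y=0), (x=0, y=1), (x=4, y=1), (x=1, y=2), (x=3, y=2), (x=2, y=3)
  Distance 3: (x=0, y=0), (x=4, y=0), (x=5, y=1), (x=0, y=2), (x=4, y=2), (x=1, y=3), (x=3, y=3), (x=2, y=4)
  Distance 4: (x=5, y=0), (x=5, y=2), (x=0, y=3), (x=4, y=3), (x=1, y=4), (x=3, y=4), (x=2, y=5)
  Distance 5: (x=6, y=0), (x=6, y=2), (x=5, y=3), (x=0, y=4), (x=4, y=4), (x=1, y=5), (x=3, y=5)
  Distance 6: (x=7, y=0), (x=7, y=2), (x=6, y=3), (x=5, y=4), (x=0, y=5), (x=4, y=5), (x=1, y=6), (x=3, y=6)
  Distance 7: (x=8, y=0), (x=7, y=1), (x=8, y=2), (x=7, y=3), (x=5, y=5), (x=0, y=6), (x=4, y=6), (x=1, y=7), (x=3, y=7)
  Distance 8: (x=9, y=0), (x=8, y=1), (x=9, y=2), (x=8, y=3), (x=7, y=4), (x=6, y=5), (x=5, y=6), (x=0, y=7), (x=2, y=7), (x=4, y=7), (x=1, y=8), (x=3, y=8)
  Distance 9: (x=9, y=1), (x=9, y=3), (x=8, y=4), (x=7, y=5), (x=6, y=6), (x=5, y=7), (x=0, y=8), (x=2, y=8), (x=4, y=8)
  Distance 10: (x=9, y=4), (x=8, y=5), (x=7, y=6), (x=6, y=7), (x=5, y=8)
  Distance 11: (x=9, y=5), (x=8, y=6), (x=7, y=7), (x=6, y=8)
  Distance 12: (x=9, y=6), (x=8, y=7), (x=7, y=8)
  Distance 13: (x=9, y=7), (x=8, y=8)
  Distance 14: (x=9, y=8)
Total reachable: 87 (grid has 87 open cells total)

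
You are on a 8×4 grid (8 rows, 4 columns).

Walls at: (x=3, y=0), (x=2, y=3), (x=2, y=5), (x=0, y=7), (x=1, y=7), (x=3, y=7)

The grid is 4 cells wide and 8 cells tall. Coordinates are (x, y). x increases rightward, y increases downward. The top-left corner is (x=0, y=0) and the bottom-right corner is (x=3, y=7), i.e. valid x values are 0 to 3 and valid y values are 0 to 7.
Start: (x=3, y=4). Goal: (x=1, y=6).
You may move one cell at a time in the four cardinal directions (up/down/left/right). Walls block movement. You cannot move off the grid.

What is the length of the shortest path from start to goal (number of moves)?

BFS from (x=3, y=4) until reaching (x=1, y=6):
  Distance 0: (x=3, y=4)
  Distance 1: (x=3, y=3), (x=2, y=4), (x=3, y=5)
  Distance 2: (x=3, y=2), (x=1, y=4), (x=3, y=6)
  Distance 3: (x=3, y=1), (x=2, y=2), (x=1, y=3), (x=0, y=4), (x=1, y=5), (x=2, y=6)
  Distance 4: (x=2, y=1), (x=1, y=2), (x=0, y=3), (x=0, y=5), (x=1, y=6), (x=2, y=7)  <- goal reached here
One shortest path (4 moves): (x=3, y=4) -> (x=2, y=4) -> (x=1, y=4) -> (x=1, y=5) -> (x=1, y=6)

Answer: Shortest path length: 4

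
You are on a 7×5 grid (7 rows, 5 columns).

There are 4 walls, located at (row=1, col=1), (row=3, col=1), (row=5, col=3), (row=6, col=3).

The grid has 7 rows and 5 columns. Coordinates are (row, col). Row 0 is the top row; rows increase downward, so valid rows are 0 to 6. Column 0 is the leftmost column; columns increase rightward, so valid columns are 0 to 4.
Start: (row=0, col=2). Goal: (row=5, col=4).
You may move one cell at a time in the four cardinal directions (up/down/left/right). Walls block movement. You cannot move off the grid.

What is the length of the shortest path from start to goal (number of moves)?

Answer: Shortest path length: 7

Derivation:
BFS from (row=0, col=2) until reaching (row=5, col=4):
  Distance 0: (row=0, col=2)
  Distance 1: (row=0, col=1), (row=0, col=3), (row=1, col=2)
  Distance 2: (row=0, col=0), (row=0, col=4), (row=1, col=3), (row=2, col=2)
  Distance 3: (row=1, col=0), (row=1, col=4), (row=2, col=1), (row=2, col=3), (row=3, col=2)
  Distance 4: (row=2, col=0), (row=2, col=4), (row=3, col=3), (row=4, col=2)
  Distance 5: (row=3, col=0), (row=3, col=4), (row=4, col=1), (row=4, col=3), (row=5, col=2)
  Distance 6: (row=4, col=0), (row=4, col=4), (row=5, col=1), (row=6, col=2)
  Distance 7: (row=5, col=0), (row=5, col=4), (row=6, col=1)  <- goal reached here
One shortest path (7 moves): (row=0, col=2) -> (row=0, col=3) -> (row=0, col=4) -> (row=1, col=4) -> (row=2, col=4) -> (row=3, col=4) -> (row=4, col=4) -> (row=5, col=4)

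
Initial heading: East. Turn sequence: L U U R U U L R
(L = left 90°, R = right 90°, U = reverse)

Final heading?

Answer: Final heading: East

Derivation:
Start: East
  L (left (90° counter-clockwise)) -> North
  U (U-turn (180°)) -> South
  U (U-turn (180°)) -> North
  R (right (90° clockwise)) -> East
  U (U-turn (180°)) -> West
  U (U-turn (180°)) -> East
  L (left (90° counter-clockwise)) -> North
  R (right (90° clockwise)) -> East
Final: East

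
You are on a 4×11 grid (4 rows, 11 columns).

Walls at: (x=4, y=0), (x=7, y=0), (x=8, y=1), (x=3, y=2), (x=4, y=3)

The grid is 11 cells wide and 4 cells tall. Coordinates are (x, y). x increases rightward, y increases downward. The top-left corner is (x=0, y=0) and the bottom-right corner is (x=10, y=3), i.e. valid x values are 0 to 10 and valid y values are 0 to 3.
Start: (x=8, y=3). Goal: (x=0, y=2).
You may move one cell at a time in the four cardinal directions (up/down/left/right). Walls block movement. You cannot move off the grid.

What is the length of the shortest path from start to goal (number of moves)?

BFS from (x=8, y=3) until reaching (x=0, y=2):
  Distance 0: (x=8, y=3)
  Distance 1: (x=8, y=2), (x=7, y=3), (x=9, y=3)
  Distance 2: (x=7, y=2), (x=9, y=2), (x=6, y=3), (x=10, y=3)
  Distance 3: (x=7, y=1), (x=9, y=1), (x=6, y=2), (x=10, y=2), (x=5, y=3)
  Distance 4: (x=9, y=0), (x=6, y=1), (x=10, y=1), (x=5, y=2)
  Distance 5: (x=6, y=0), (x=8, y=0), (x=10, y=0), (x=5, y=1), (x=4, y=2)
  Distance 6: (x=5, y=0), (x=4, y=1)
  Distance 7: (x=3, y=1)
  Distance 8: (x=3, y=0), (x=2, y=1)
  Distance 9: (x=2, y=0), (x=1, y=1), (x=2, y=2)
  Distance 10: (x=1, y=0), (x=0, y=1), (x=1, y=2), (x=2, y=3)
  Distance 11: (x=0, y=0), (x=0, y=2), (x=1, y=3), (x=3, y=3)  <- goal reached here
One shortest path (11 moves): (x=8, y=3) -> (x=7, y=3) -> (x=6, y=3) -> (x=5, y=3) -> (x=5, y=2) -> (x=4, y=2) -> (x=4, y=1) -> (x=3, y=1) -> (x=2, y=1) -> (x=1, y=1) -> (x=0, y=1) -> (x=0, y=2)

Answer: Shortest path length: 11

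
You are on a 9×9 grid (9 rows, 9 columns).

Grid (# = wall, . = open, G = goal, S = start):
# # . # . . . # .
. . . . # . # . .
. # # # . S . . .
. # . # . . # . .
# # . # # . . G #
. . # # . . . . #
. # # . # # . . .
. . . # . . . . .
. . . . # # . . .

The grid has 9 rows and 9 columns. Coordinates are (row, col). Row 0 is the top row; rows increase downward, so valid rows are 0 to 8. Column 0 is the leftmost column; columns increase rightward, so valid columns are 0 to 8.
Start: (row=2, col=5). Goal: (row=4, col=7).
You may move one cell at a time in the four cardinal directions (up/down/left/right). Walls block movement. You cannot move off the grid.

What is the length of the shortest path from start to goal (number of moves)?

Answer: Shortest path length: 4

Derivation:
BFS from (row=2, col=5) until reaching (row=4, col=7):
  Distance 0: (row=2, col=5)
  Distance 1: (row=1, col=5), (row=2, col=4), (row=2, col=6), (row=3, col=5)
  Distance 2: (row=0, col=5), (row=2, col=7), (row=3, col=4), (row=4, col=5)
  Distance 3: (row=0, col=4), (row=0, col=6), (row=1, col=7), (row=2, col=8), (row=3, col=7), (row=4, col=6), (row=5, col=5)
  Distance 4: (row=1, col=8), (row=3, col=8), (row=4, col=7), (row=5, col=4), (row=5, col=6)  <- goal reached here
One shortest path (4 moves): (row=2, col=5) -> (row=2, col=6) -> (row=2, col=7) -> (row=3, col=7) -> (row=4, col=7)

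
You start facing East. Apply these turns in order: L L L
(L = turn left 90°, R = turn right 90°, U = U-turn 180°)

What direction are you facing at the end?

Start: East
  L (left (90° counter-clockwise)) -> North
  L (left (90° counter-clockwise)) -> West
  L (left (90° counter-clockwise)) -> South
Final: South

Answer: Final heading: South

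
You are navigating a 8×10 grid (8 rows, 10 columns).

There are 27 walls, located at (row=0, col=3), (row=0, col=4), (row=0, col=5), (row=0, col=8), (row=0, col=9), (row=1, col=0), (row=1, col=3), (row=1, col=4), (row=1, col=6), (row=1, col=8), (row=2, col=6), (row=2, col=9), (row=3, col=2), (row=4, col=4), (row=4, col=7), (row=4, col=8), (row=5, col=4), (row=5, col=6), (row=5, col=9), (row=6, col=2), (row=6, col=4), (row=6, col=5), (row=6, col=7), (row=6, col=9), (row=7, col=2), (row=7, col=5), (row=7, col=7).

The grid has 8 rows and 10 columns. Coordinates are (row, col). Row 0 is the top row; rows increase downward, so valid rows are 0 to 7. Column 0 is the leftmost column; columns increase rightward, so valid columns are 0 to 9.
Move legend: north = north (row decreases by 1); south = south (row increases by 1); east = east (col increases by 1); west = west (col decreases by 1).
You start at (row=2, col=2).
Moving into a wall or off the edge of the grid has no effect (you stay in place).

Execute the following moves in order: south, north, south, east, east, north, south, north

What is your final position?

Answer: Final position: (row=2, col=4)

Derivation:
Start: (row=2, col=2)
  south (south): blocked, stay at (row=2, col=2)
  north (north): (row=2, col=2) -> (row=1, col=2)
  south (south): (row=1, col=2) -> (row=2, col=2)
  east (east): (row=2, col=2) -> (row=2, col=3)
  east (east): (row=2, col=3) -> (row=2, col=4)
  north (north): blocked, stay at (row=2, col=4)
  south (south): (row=2, col=4) -> (row=3, col=4)
  north (north): (row=3, col=4) -> (row=2, col=4)
Final: (row=2, col=4)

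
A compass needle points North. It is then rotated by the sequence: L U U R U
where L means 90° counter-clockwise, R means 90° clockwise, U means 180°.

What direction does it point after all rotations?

Start: North
  L (left (90° counter-clockwise)) -> West
  U (U-turn (180°)) -> East
  U (U-turn (180°)) -> West
  R (right (90° clockwise)) -> North
  U (U-turn (180°)) -> South
Final: South

Answer: Final heading: South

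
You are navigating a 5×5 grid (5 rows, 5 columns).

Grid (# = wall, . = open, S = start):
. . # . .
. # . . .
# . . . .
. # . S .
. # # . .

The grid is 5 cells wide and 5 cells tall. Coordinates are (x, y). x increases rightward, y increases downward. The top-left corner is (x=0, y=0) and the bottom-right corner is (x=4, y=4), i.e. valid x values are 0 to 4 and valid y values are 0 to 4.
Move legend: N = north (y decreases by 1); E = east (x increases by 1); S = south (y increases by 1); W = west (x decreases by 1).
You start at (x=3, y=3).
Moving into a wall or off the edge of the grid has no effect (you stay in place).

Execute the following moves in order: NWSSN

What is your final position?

Start: (x=3, y=3)
  N (north): (x=3, y=3) -> (x=3, y=2)
  W (west): (x=3, y=2) -> (x=2, y=2)
  S (south): (x=2, y=2) -> (x=2, y=3)
  S (south): blocked, stay at (x=2, y=3)
  N (north): (x=2, y=3) -> (x=2, y=2)
Final: (x=2, y=2)

Answer: Final position: (x=2, y=2)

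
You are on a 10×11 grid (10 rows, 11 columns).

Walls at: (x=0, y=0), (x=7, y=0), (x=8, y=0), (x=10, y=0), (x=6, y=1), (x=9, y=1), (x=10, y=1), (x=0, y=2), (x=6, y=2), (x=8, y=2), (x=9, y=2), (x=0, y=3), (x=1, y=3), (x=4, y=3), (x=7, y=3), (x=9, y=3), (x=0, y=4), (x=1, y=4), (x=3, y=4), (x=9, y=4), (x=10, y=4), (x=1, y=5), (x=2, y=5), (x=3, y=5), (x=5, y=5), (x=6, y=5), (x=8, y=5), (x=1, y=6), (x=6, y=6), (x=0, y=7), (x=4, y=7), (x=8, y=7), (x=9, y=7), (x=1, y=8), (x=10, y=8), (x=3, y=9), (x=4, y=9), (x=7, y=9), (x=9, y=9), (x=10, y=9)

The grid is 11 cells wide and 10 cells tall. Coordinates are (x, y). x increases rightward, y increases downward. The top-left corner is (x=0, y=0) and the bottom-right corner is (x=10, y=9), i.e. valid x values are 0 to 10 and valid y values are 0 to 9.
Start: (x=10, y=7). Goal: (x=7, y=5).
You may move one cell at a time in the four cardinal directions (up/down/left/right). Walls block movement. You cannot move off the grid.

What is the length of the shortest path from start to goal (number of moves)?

Answer: Shortest path length: 5

Derivation:
BFS from (x=10, y=7) until reaching (x=7, y=5):
  Distance 0: (x=10, y=7)
  Distance 1: (x=10, y=6)
  Distance 2: (x=10, y=5), (x=9, y=6)
  Distance 3: (x=9, y=5), (x=8, y=6)
  Distance 4: (x=7, y=6)
  Distance 5: (x=7, y=5), (x=7, y=7)  <- goal reached here
One shortest path (5 moves): (x=10, y=7) -> (x=10, y=6) -> (x=9, y=6) -> (x=8, y=6) -> (x=7, y=6) -> (x=7, y=5)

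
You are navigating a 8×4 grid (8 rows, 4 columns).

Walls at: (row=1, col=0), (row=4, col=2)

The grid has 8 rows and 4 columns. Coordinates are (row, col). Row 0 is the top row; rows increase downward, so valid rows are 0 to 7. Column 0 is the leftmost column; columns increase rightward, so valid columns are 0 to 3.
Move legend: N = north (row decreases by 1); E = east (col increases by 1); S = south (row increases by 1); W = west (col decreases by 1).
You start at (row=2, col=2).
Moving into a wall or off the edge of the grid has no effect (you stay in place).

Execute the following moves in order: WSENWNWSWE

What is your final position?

Answer: Final position: (row=2, col=1)

Derivation:
Start: (row=2, col=2)
  W (west): (row=2, col=2) -> (row=2, col=1)
  S (south): (row=2, col=1) -> (row=3, col=1)
  E (east): (row=3, col=1) -> (row=3, col=2)
  N (north): (row=3, col=2) -> (row=2, col=2)
  W (west): (row=2, col=2) -> (row=2, col=1)
  N (north): (row=2, col=1) -> (row=1, col=1)
  W (west): blocked, stay at (row=1, col=1)
  S (south): (row=1, col=1) -> (row=2, col=1)
  W (west): (row=2, col=1) -> (row=2, col=0)
  E (east): (row=2, col=0) -> (row=2, col=1)
Final: (row=2, col=1)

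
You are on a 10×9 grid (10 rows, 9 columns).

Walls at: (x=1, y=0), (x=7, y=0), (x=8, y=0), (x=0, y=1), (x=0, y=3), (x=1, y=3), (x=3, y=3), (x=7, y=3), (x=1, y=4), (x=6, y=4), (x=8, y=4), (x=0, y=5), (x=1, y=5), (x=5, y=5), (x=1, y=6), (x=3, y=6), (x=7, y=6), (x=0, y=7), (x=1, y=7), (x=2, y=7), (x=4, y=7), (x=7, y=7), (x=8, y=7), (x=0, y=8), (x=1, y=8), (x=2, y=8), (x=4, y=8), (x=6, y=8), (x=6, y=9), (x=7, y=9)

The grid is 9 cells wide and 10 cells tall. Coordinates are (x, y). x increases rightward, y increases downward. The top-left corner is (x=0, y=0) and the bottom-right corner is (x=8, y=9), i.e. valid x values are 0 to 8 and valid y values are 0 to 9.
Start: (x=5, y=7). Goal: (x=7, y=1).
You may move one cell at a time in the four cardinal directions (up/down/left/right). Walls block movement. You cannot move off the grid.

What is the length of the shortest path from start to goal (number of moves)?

BFS from (x=5, y=7) until reaching (x=7, y=1):
  Distance 0: (x=5, y=7)
  Distance 1: (x=5, y=6), (x=6, y=7), (x=5, y=8)
  Distance 2: (x=4, y=6), (x=6, y=6), (x=5, y=9)
  Distance 3: (x=4, y=5), (x=6, y=5), (x=4, y=9)
  Distance 4: (x=4, y=4), (x=3, y=5), (x=7, y=5), (x=3, y=9)
  Distance 5: (x=4, y=3), (x=3, y=4), (x=5, y=4), (x=7, y=4), (x=2, y=5), (x=8, y=5), (x=3, y=8), (x=2, y=9)
  Distance 6: (x=4, y=2), (x=5, y=3), (x=2, y=4), (x=2, y=6), (x=8, y=6), (x=3, y=7), (x=1, y=9)
  Distance 7: (x=4, y=1), (x=3, y=2), (x=5, y=2), (x=2, y=3), (x=6, y=3), (x=0, y=9)
  Distance 8: (x=4, y=0), (x=3, y=1), (x=5, y=1), (x=2, y=2), (x=6, y=2)
  Distance 9: (x=3, y=0), (x=5, y=0), (x=2, y=1), (x=6, y=1), (x=1, y=2), (x=7, y=2)
  Distance 10: (x=2, y=0), (x=6, y=0), (x=1, y=1), (x=7, y=1), (x=0, y=2), (x=8, y=2)  <- goal reached here
One shortest path (10 moves): (x=5, y=7) -> (x=5, y=6) -> (x=4, y=6) -> (x=4, y=5) -> (x=4, y=4) -> (x=5, y=4) -> (x=5, y=3) -> (x=6, y=3) -> (x=6, y=2) -> (x=7, y=2) -> (x=7, y=1)

Answer: Shortest path length: 10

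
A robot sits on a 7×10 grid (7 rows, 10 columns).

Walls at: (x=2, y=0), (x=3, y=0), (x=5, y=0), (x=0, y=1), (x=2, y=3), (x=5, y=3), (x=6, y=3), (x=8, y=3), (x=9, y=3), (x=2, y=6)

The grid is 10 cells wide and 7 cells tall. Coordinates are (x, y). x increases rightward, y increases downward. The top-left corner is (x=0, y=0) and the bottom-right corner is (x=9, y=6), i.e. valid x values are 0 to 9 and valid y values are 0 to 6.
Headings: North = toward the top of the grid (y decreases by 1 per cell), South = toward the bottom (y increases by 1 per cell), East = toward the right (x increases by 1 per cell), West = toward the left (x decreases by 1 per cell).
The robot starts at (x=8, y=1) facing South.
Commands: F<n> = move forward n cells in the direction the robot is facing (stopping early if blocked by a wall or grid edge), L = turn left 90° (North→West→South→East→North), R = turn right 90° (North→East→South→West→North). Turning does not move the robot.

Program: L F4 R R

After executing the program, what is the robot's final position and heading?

Start: (x=8, y=1), facing South
  L: turn left, now facing East
  F4: move forward 1/4 (blocked), now at (x=9, y=1)
  R: turn right, now facing South
  R: turn right, now facing West
Final: (x=9, y=1), facing West

Answer: Final position: (x=9, y=1), facing West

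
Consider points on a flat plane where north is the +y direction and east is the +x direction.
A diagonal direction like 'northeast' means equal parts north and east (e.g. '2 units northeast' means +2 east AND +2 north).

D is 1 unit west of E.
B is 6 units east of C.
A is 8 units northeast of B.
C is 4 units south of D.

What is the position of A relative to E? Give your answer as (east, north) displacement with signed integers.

Answer: A is at (east=13, north=4) relative to E.

Derivation:
Place E at the origin (east=0, north=0).
  D is 1 unit west of E: delta (east=-1, north=+0); D at (east=-1, north=0).
  C is 4 units south of D: delta (east=+0, north=-4); C at (east=-1, north=-4).
  B is 6 units east of C: delta (east=+6, north=+0); B at (east=5, north=-4).
  A is 8 units northeast of B: delta (east=+8, north=+8); A at (east=13, north=4).
Therefore A relative to E: (east=13, north=4).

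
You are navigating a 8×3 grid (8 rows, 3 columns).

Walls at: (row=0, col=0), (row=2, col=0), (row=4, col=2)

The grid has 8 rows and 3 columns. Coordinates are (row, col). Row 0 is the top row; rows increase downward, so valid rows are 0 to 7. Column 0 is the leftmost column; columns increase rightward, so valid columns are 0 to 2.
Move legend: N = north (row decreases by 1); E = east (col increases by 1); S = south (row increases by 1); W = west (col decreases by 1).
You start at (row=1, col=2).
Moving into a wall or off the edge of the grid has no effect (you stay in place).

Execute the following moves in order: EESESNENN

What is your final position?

Start: (row=1, col=2)
  E (east): blocked, stay at (row=1, col=2)
  E (east): blocked, stay at (row=1, col=2)
  S (south): (row=1, col=2) -> (row=2, col=2)
  E (east): blocked, stay at (row=2, col=2)
  S (south): (row=2, col=2) -> (row=3, col=2)
  N (north): (row=3, col=2) -> (row=2, col=2)
  E (east): blocked, stay at (row=2, col=2)
  N (north): (row=2, col=2) -> (row=1, col=2)
  N (north): (row=1, col=2) -> (row=0, col=2)
Final: (row=0, col=2)

Answer: Final position: (row=0, col=2)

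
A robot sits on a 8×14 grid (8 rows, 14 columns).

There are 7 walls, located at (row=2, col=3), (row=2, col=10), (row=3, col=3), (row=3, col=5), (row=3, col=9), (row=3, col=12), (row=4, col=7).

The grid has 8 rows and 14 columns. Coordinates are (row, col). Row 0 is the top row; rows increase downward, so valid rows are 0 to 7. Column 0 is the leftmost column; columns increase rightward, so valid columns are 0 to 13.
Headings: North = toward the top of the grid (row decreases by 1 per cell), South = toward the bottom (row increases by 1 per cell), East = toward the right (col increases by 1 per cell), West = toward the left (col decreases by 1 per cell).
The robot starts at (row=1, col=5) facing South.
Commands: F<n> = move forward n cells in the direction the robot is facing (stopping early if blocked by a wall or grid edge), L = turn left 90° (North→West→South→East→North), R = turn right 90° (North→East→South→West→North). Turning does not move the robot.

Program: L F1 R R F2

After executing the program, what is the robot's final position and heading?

Answer: Final position: (row=1, col=4), facing West

Derivation:
Start: (row=1, col=5), facing South
  L: turn left, now facing East
  F1: move forward 1, now at (row=1, col=6)
  R: turn right, now facing South
  R: turn right, now facing West
  F2: move forward 2, now at (row=1, col=4)
Final: (row=1, col=4), facing West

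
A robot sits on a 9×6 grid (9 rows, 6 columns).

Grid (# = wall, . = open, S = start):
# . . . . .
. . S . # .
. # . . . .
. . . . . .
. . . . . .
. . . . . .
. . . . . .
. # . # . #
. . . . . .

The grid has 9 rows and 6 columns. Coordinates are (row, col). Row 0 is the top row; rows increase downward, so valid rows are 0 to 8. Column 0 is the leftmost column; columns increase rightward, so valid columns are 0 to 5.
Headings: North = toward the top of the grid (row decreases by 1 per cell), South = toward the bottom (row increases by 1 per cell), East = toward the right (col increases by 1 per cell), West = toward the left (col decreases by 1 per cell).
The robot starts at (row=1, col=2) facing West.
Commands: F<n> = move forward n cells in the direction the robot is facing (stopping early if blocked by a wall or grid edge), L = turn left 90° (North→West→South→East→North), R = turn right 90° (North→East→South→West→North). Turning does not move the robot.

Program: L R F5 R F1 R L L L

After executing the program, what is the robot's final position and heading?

Start: (row=1, col=2), facing West
  L: turn left, now facing South
  R: turn right, now facing West
  F5: move forward 2/5 (blocked), now at (row=1, col=0)
  R: turn right, now facing North
  F1: move forward 0/1 (blocked), now at (row=1, col=0)
  R: turn right, now facing East
  L: turn left, now facing North
  L: turn left, now facing West
  L: turn left, now facing South
Final: (row=1, col=0), facing South

Answer: Final position: (row=1, col=0), facing South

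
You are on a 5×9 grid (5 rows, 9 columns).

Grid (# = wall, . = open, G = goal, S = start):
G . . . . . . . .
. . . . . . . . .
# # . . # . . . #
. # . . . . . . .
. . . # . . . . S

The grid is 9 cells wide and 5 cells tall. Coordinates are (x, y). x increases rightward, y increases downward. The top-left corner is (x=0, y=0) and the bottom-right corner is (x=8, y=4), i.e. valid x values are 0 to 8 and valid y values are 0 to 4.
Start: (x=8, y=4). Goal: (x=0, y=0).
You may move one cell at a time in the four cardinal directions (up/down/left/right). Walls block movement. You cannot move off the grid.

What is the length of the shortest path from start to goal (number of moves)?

BFS from (x=8, y=4) until reaching (x=0, y=0):
  Distance 0: (x=8, y=4)
  Distance 1: (x=8, y=3), (x=7, y=4)
  Distance 2: (x=7, y=3), (x=6, y=4)
  Distance 3: (x=7, y=2), (x=6, y=3), (x=5, y=4)
  Distance 4: (x=7, y=1), (x=6, y=2), (x=5, y=3), (x=4, y=4)
  Distance 5: (x=7, y=0), (x=6, y=1), (x=8, y=1), (x=5, y=2), (x=4, y=3)
  Distance 6: (x=6, y=0), (x=8, y=0), (x=5, y=1), (x=3, y=3)
  Distance 7: (x=5, y=0), (x=4, y=1), (x=3, y=2), (x=2, y=3)
  Distance 8: (x=4, y=0), (x=3, y=1), (x=2, y=2), (x=2, y=4)
  Distance 9: (x=3, y=0), (x=2, y=1), (x=1, y=4)
  Distance 10: (x=2, y=0), (x=1, y=1), (x=0, y=4)
  Distance 11: (x=1, y=0), (x=0, y=1), (x=0, y=3)
  Distance 12: (x=0, y=0)  <- goal reached here
One shortest path (12 moves): (x=8, y=4) -> (x=7, y=4) -> (x=6, y=4) -> (x=5, y=4) -> (x=4, y=4) -> (x=4, y=3) -> (x=3, y=3) -> (x=2, y=3) -> (x=2, y=2) -> (x=2, y=1) -> (x=1, y=1) -> (x=0, y=1) -> (x=0, y=0)

Answer: Shortest path length: 12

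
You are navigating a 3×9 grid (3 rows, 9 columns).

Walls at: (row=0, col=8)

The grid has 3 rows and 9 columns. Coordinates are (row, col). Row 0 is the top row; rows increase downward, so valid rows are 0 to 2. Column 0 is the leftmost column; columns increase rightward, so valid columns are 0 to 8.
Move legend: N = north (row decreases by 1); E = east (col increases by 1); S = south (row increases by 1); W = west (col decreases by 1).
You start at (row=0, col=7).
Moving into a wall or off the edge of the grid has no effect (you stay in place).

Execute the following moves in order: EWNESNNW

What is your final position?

Answer: Final position: (row=0, col=6)

Derivation:
Start: (row=0, col=7)
  E (east): blocked, stay at (row=0, col=7)
  W (west): (row=0, col=7) -> (row=0, col=6)
  N (north): blocked, stay at (row=0, col=6)
  E (east): (row=0, col=6) -> (row=0, col=7)
  S (south): (row=0, col=7) -> (row=1, col=7)
  N (north): (row=1, col=7) -> (row=0, col=7)
  N (north): blocked, stay at (row=0, col=7)
  W (west): (row=0, col=7) -> (row=0, col=6)
Final: (row=0, col=6)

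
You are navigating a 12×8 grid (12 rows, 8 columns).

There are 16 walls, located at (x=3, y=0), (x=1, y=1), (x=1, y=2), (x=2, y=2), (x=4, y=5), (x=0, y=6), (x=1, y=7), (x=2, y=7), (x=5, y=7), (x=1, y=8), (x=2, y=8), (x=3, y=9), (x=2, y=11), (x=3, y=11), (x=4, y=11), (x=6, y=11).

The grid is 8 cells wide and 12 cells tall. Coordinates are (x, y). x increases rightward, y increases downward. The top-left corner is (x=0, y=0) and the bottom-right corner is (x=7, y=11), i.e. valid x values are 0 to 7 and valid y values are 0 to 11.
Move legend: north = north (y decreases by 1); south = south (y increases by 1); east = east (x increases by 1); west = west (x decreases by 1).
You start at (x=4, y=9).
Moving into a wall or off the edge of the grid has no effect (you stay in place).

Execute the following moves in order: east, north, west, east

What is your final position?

Answer: Final position: (x=5, y=8)

Derivation:
Start: (x=4, y=9)
  east (east): (x=4, y=9) -> (x=5, y=9)
  north (north): (x=5, y=9) -> (x=5, y=8)
  west (west): (x=5, y=8) -> (x=4, y=8)
  east (east): (x=4, y=8) -> (x=5, y=8)
Final: (x=5, y=8)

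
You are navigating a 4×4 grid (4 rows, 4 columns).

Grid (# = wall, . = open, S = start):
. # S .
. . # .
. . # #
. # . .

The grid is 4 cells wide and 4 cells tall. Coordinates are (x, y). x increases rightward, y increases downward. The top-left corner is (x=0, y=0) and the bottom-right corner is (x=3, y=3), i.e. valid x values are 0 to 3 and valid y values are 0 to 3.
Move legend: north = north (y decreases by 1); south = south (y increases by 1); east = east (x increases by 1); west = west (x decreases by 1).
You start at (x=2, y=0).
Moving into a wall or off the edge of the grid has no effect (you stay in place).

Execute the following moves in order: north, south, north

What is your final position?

Start: (x=2, y=0)
  north (north): blocked, stay at (x=2, y=0)
  south (south): blocked, stay at (x=2, y=0)
  north (north): blocked, stay at (x=2, y=0)
Final: (x=2, y=0)

Answer: Final position: (x=2, y=0)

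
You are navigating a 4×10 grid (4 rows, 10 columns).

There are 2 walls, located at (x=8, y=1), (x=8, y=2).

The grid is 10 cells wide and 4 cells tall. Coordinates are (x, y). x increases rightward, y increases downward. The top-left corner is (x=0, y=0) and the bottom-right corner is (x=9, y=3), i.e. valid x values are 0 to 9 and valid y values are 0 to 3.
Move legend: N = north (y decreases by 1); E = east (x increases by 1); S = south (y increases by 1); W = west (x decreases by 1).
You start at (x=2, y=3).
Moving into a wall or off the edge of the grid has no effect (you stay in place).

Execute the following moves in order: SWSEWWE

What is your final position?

Start: (x=2, y=3)
  S (south): blocked, stay at (x=2, y=3)
  W (west): (x=2, y=3) -> (x=1, y=3)
  S (south): blocked, stay at (x=1, y=3)
  E (east): (x=1, y=3) -> (x=2, y=3)
  W (west): (x=2, y=3) -> (x=1, y=3)
  W (west): (x=1, y=3) -> (x=0, y=3)
  E (east): (x=0, y=3) -> (x=1, y=3)
Final: (x=1, y=3)

Answer: Final position: (x=1, y=3)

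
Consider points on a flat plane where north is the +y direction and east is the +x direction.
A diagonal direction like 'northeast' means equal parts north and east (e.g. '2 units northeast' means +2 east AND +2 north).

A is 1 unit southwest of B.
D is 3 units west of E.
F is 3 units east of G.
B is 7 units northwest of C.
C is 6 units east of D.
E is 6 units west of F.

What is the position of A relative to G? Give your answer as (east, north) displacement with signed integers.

Place G at the origin (east=0, north=0).
  F is 3 units east of G: delta (east=+3, north=+0); F at (east=3, north=0).
  E is 6 units west of F: delta (east=-6, north=+0); E at (east=-3, north=0).
  D is 3 units west of E: delta (east=-3, north=+0); D at (east=-6, north=0).
  C is 6 units east of D: delta (east=+6, north=+0); C at (east=0, north=0).
  B is 7 units northwest of C: delta (east=-7, north=+7); B at (east=-7, north=7).
  A is 1 unit southwest of B: delta (east=-1, north=-1); A at (east=-8, north=6).
Therefore A relative to G: (east=-8, north=6).

Answer: A is at (east=-8, north=6) relative to G.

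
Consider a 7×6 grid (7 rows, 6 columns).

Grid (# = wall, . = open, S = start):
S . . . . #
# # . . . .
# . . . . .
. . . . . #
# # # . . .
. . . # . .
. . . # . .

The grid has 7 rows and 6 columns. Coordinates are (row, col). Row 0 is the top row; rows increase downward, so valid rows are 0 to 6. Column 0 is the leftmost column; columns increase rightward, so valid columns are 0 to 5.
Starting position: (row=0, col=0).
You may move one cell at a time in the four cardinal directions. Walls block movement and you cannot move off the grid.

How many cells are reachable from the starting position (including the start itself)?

BFS flood-fill from (row=0, col=0):
  Distance 0: (row=0, col=0)
  Distance 1: (row=0, col=1)
  Distance 2: (row=0, col=2)
  Distance 3: (row=0, col=3), (row=1, col=2)
  Distance 4: (row=0, col=4), (row=1, col=3), (row=2, col=2)
  Distance 5: (row=1, col=4), (row=2, col=1), (row=2, col=3), (row=3, col=2)
  Distance 6: (row=1, col=5), (row=2, col=4), (row=3, col=1), (row=3, col=3)
  Distance 7: (row=2, col=5), (row=3, col=0), (row=3, col=4), (row=4, col=3)
  Distance 8: (row=4, col=4)
  Distance 9: (row=4, col=5), (row=5, col=4)
  Distance 10: (row=5, col=5), (row=6, col=4)
  Distance 11: (row=6, col=5)
Total reachable: 26 (grid has 32 open cells total)

Answer: Reachable cells: 26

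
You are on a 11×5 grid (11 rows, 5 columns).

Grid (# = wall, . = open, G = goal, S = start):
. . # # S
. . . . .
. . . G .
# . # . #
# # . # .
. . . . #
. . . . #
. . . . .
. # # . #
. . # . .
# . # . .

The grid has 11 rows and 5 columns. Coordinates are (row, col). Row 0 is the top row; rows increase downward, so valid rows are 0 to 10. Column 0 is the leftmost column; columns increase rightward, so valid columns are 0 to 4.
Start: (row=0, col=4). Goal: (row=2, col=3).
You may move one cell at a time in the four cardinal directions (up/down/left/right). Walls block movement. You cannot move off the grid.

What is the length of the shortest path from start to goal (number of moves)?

Answer: Shortest path length: 3

Derivation:
BFS from (row=0, col=4) until reaching (row=2, col=3):
  Distance 0: (row=0, col=4)
  Distance 1: (row=1, col=4)
  Distance 2: (row=1, col=3), (row=2, col=4)
  Distance 3: (row=1, col=2), (row=2, col=3)  <- goal reached here
One shortest path (3 moves): (row=0, col=4) -> (row=1, col=4) -> (row=1, col=3) -> (row=2, col=3)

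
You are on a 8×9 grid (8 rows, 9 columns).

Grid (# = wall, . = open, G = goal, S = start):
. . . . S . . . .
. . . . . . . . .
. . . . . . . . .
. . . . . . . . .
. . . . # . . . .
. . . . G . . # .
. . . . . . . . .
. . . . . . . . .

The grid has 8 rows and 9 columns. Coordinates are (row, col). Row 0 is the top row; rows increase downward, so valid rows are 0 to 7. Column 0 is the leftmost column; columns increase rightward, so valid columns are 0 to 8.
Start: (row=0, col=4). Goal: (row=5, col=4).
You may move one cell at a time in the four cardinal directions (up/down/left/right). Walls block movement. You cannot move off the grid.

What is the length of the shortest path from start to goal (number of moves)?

BFS from (row=0, col=4) until reaching (row=5, col=4):
  Distance 0: (row=0, col=4)
  Distance 1: (row=0, col=3), (row=0, col=5), (row=1, col=4)
  Distance 2: (row=0, col=2), (row=0, col=6), (row=1, col=3), (row=1, col=5), (row=2, col=4)
  Distance 3: (row=0, col=1), (row=0, col=7), (row=1, col=2), (row=1, col=6), (row=2, col=3), (row=2, col=5), (row=3, col=4)
  Distance 4: (row=0, col=0), (row=0, col=8), (row=1, col=1), (row=1, col=7), (row=2, col=2), (row=2, col=6), (row=3, col=3), (row=3, col=5)
  Distance 5: (row=1, col=0), (row=1, col=8), (row=2, col=1), (row=2, col=7), (row=3, col=2), (row=3, col=6), (row=4, col=3), (row=4, col=5)
  Distance 6: (row=2, col=0), (row=2, col=8), (row=3, col=1), (row=3, col=7), (row=4, col=2), (row=4, col=6), (row=5, col=3), (row=5, col=5)
  Distance 7: (row=3, col=0), (row=3, col=8), (row=4, col=1), (row=4, col=7), (row=5, col=2), (row=5, col=4), (row=5, col=6), (row=6, col=3), (row=6, col=5)  <- goal reached here
One shortest path (7 moves): (row=0, col=4) -> (row=0, col=5) -> (row=1, col=5) -> (row=2, col=5) -> (row=3, col=5) -> (row=4, col=5) -> (row=5, col=5) -> (row=5, col=4)

Answer: Shortest path length: 7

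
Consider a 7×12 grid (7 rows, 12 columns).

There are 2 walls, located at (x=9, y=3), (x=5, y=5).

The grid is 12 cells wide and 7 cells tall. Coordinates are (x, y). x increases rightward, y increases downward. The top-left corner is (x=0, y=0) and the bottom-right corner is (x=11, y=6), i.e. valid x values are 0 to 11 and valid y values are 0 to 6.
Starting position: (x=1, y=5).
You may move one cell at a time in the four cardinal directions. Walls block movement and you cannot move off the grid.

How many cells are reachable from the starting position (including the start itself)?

BFS flood-fill from (x=1, y=5):
  Distance 0: (x=1, y=5)
  Distance 1: (x=1, y=4), (x=0, y=5), (x=2, y=5), (x=1, y=6)
  Distance 2: (x=1, y=3), (x=0, y=4), (x=2, y=4), (x=3, y=5), (x=0, y=6), (x=2, y=6)
  Distance 3: (x=1, y=2), (x=0, y=3), (x=2, y=3), (x=3, y=4), (x=4, y=5), (x=3, y=6)
  Distance 4: (x=1, y=1), (x=0, y=2), (x=2, y=2), (x=3, y=3), (x=4, y=4), (x=4, y=6)
  Distance 5: (x=1, y=0), (x=0, y=1), (x=2, y=1), (x=3, y=2), (x=4, y=3), (x=5, y=4), (x=5, y=6)
  Distance 6: (x=0, y=0), (x=2, y=0), (x=3, y=1), (x=4, y=2), (x=5, y=3), (x=6, y=4), (x=6, y=6)
  Distance 7: (x=3, y=0), (x=4, y=1), (x=5, y=2), (x=6, y=3), (x=7, y=4), (x=6, y=5), (x=7, y=6)
  Distance 8: (x=4, y=0), (x=5, y=1), (x=6, y=2), (x=7, y=3), (x=8, y=4), (x=7, y=5), (x=8, y=6)
  Distance 9: (x=5, y=0), (x=6, y=1), (x=7, y=2), (x=8, y=3), (x=9, y=4), (x=8, y=5), (x=9, y=6)
  Distance 10: (x=6, y=0), (x=7, y=1), (x=8, y=2), (x=10, y=4), (x=9, y=5), (x=10, y=6)
  Distance 11: (x=7, y=0), (x=8, y=1), (x=9, y=2), (x=10, y=3), (x=11, y=4), (x=10, y=5), (x=11, y=6)
  Distance 12: (x=8, y=0), (x=9, y=1), (x=10, y=2), (x=11, y=3), (x=11, y=5)
  Distance 13: (x=9, y=0), (x=10, y=1), (x=11, y=2)
  Distance 14: (x=10, y=0), (x=11, y=1)
  Distance 15: (x=11, y=0)
Total reachable: 82 (grid has 82 open cells total)

Answer: Reachable cells: 82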